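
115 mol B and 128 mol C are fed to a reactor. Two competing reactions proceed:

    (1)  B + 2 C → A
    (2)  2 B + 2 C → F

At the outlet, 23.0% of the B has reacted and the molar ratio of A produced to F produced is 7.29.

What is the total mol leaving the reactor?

193 mol

Conversion of B: B consumed = 0.23 × 115 = 26.45 mol = 1ξ₁ + 2ξ₂.
Selectivity: 1ξ₁ / (1ξ₂) = 7.29 → ξ₁ = 7.29 ξ₂.
Substitute: (1·7.29 + 2) ξ₂ = 26.45 → ξ₂ = 2.847 mol, ξ₁ = 20.76 mol.
Outlet amounts (n = n₀ + Σ ν·ξ):
  B: 115 − 1(20.76) − 2(2.847) = 88.55
  C: 128 − 2(20.76) − 2(2.847) = 80.79
  A: 0 + 1(20.76) = 20.76
  F: 0 + 1(2.847) = 2.847
Total out = 88.55 + 80.79 + 20.76 + 2.847 = 192.9 mol.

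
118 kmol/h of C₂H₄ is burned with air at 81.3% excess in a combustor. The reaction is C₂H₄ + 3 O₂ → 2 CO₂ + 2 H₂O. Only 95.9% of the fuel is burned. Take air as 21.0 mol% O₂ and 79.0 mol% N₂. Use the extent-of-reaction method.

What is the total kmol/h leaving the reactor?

3170 kmol/h

Stoichiometric O₂ = 3 × 118 = 354 kmol/h; O₂ fed = 354 × 1.813 = 641.8 kmol/h.
N₂ fed = 641.8 × 79/21 = 2414 kmol/h.
Fuel reacted = 0.959 × 118 → ξ = 113.2 kmol/h.
Outlet (n = n₀ + ν ξ):
  C₂H₄: 118 − 1(113.2) = 4.838
  O₂: 641.8 − 3(113.2) = 302.3
  N₂: 2414 (inert)
  CO₂: 0 + 2(113.2) = 226.3
  H₂O: 0 + 2(113.2) = 226.3
Total out = 4.838 + 302.3 + 2414 + 226.3 + 226.3 = 3174 kmol/h.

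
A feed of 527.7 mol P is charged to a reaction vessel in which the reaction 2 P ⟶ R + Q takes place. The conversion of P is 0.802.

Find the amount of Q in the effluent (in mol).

P reacted = 0.802 × 527.7 = 423.2 mol; ν_P = −2, so ξ = 423.2/2 = 211.6 mol.
Outlet amounts (n = n₀ + ν ξ):
  P: 527.7 − 2(211.6) = 104.5
  R: 0 + 1(211.6) = 211.6
  Q: 0 + 1(211.6) = 211.6

212 mol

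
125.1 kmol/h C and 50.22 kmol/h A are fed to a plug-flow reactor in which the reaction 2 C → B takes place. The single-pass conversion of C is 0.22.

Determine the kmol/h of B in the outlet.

C reacted = 0.22 × 125.1 = 27.52 kmol/h; ν_C = −2, so ξ = 27.52/2 = 13.76 kmol/h.
Outlet amounts (n = n₀ + ν ξ):
  C: 125.1 − 2(13.76) = 97.58
  B: 0 + 1(13.76) = 13.76
  A: 50.22 (inert)

13.8 kmol/h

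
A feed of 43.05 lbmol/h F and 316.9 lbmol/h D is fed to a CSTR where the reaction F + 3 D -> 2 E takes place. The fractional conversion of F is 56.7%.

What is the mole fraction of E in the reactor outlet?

F reacted = 0.567 × 43.05 = 24.41 lbmol/h; ν_F = −1, so ξ = 24.41/1 = 24.41 lbmol/h.
Outlet amounts (n = n₀ + ν ξ):
  F: 43.05 − 1(24.41) = 18.64
  D: 316.9 − 3(24.41) = 243.7
  E: 0 + 2(24.41) = 48.82
Total out = 311.1 lbmol/h; y_E = 48.82 / 311.1 = 0.1569.

0.157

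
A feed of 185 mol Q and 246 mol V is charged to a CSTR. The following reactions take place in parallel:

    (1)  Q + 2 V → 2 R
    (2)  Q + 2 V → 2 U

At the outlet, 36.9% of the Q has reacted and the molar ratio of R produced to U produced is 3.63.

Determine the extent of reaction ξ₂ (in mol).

Conversion of Q: Q consumed = 0.369 × 185 = 68.27 mol = 1ξ₁ + 1ξ₂.
Selectivity: 2ξ₁ / (2ξ₂) = 3.63 → ξ₁ = 3.63 ξ₂.
Substitute: (1·3.63 + 1) ξ₂ = 68.27 → ξ₂ = 14.74 mol, ξ₁ = 53.52 mol.
Outlet amounts (n = n₀ + Σ ν·ξ):
  Q: 185 − 1(53.52) − 1(14.74) = 116.7
  V: 246 − 2(53.52) − 2(14.74) = 109.5
  R: 0 + 2(53.52) = 107
  U: 0 + 2(14.74) = 29.49

ξ₂ = 14.7 mol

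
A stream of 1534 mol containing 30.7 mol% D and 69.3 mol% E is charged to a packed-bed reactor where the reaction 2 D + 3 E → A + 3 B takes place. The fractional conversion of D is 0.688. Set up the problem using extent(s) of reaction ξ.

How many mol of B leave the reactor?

D reacted = 0.688 × 470.9 = 324 mol; ν_D = −2, so ξ = 324/2 = 162 mol.
Outlet amounts (n = n₀ + ν ξ):
  D: 470.9 − 2(162) = 146.9
  E: 1063 − 3(162) = 577.1
  A: 0 + 1(162) = 162
  B: 0 + 3(162) = 486

486 mol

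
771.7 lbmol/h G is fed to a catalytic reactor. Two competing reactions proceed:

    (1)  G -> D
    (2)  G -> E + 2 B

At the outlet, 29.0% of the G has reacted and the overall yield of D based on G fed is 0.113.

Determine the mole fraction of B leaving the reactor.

0.261

Yield of D: 1ξ₁ / 771.7 = 0.113 → ξ₁ = 87.2 lbmol/h.
Conversion of G: 1ξ₁ + 1ξ₂ = 0.29 × 771.7 = 223.8 → ξ₂ = 136.6 lbmol/h.
Outlet amounts (n = n₀ + Σ ν·ξ):
  G: 771.7 − 1(87.2) − 1(136.6) = 547.9
  D: 0 + 1(87.2) = 87.2
  E: 0 + 1(136.6) = 136.6
  B: 0 + 2(136.6) = 273.2
Total out = 1045 lbmol/h; y_B = 273.2 / 1045 = 0.2614.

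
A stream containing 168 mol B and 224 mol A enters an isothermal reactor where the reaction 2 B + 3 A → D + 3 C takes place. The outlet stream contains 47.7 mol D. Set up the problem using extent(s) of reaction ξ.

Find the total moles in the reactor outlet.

For D: n = n₀ + 1ξ → 47.7 = 0 + 1ξ, giving ξ = 47.7 mol.
Outlet amounts (n = n₀ + ν ξ):
  B: 168 − 2(47.7) = 72.6
  A: 224 − 3(47.7) = 80.9
  D: 0 + 1(47.7) = 47.7
  C: 0 + 3(47.7) = 143.1
Total out = 72.6 + 80.9 + 47.7 + 143.1 = 344.3 mol.

344 mol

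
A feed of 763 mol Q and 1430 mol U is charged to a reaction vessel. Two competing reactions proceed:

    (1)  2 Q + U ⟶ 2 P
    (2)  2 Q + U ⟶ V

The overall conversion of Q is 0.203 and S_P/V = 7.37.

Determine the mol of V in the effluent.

16.5 mol

Conversion of Q: Q consumed = 0.203 × 763 = 154.9 mol = 2ξ₁ + 2ξ₂.
Selectivity: 2ξ₁ / (1ξ₂) = 7.37 → ξ₁ = 3.685 ξ₂.
Substitute: (2·3.685 + 2) ξ₂ = 154.9 → ξ₂ = 16.53 mol, ξ₁ = 60.91 mol.
Outlet amounts (n = n₀ + Σ ν·ξ):
  Q: 763 − 2(60.91) − 2(16.53) = 608.1
  U: 1430 − 1(60.91) − 1(16.53) = 1353
  P: 0 + 2(60.91) = 121.8
  V: 0 + 1(16.53) = 16.53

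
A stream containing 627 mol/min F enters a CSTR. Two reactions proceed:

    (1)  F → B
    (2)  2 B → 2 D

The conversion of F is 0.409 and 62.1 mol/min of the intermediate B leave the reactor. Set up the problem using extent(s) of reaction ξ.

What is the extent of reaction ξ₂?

ξ₂ = 97.2 mol/min

Conversion of F: F consumed = 1ξ₁ = 0.409 × 627 → ξ₁ = 256.4 mol/min.
B balance: n_B = 0 + 1ξ₁ − 2ξ₂ = 62.1 → ξ₂ = (1·256.4 − 62.1)/2 = 97.17 mol/min.
Outlet amounts (n = n₀ + Σ ν·ξ):
  F: 627 − 1(256.4) = 370.6
  B: 0 + 1(256.4) − 2(97.17) = 62.1
  D: 0 + 2(97.17) = 194.3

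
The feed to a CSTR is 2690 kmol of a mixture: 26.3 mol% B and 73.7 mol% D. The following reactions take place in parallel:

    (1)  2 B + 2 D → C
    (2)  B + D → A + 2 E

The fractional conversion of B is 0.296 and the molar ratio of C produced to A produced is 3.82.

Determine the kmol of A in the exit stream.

24.2 kmol

Conversion of B: B consumed = 0.296 × 707.5 = 209.4 kmol = 2ξ₁ + 1ξ₂.
Selectivity: 1ξ₁ / (1ξ₂) = 3.82 → ξ₁ = 3.82 ξ₂.
Substitute: (2·3.82 + 1) ξ₂ = 209.4 → ξ₂ = 24.24 kmol, ξ₁ = 92.59 kmol.
Outlet amounts (n = n₀ + Σ ν·ξ):
  B: 707.5 − 2(92.59) − 1(24.24) = 498.1
  D: 1983 − 2(92.59) − 1(24.24) = 1773
  C: 0 + 1(92.59) = 92.59
  A: 0 + 1(24.24) = 24.24
  E: 0 + 2(24.24) = 48.47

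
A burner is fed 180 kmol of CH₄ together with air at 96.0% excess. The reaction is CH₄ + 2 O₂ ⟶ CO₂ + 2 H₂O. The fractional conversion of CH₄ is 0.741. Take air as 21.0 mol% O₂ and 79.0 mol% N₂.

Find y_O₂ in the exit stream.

0.124

Stoichiometric O₂ = 2 × 180 = 360 kmol; O₂ fed = 360 × 1.960 = 705.6 kmol.
N₂ fed = 705.6 × 79/21 = 2654 kmol.
Fuel reacted = 0.741 × 180 → ξ = 133.4 kmol.
Outlet (n = n₀ + ν ξ):
  CH₄: 180 − 1(133.4) = 46.62
  O₂: 705.6 − 2(133.4) = 438.8
  N₂: 2654 (inert)
  CO₂: 0 + 1(133.4) = 133.4
  H₂O: 0 + 2(133.4) = 266.8
Total out = 3540 kmol; y_O₂ = 438.8 / 3540 = 0.124.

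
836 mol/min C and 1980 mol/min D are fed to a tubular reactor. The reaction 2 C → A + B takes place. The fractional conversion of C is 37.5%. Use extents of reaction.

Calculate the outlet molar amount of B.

157 mol/min

C reacted = 0.375 × 836 = 313.5 mol/min; ν_C = −2, so ξ = 313.5/2 = 156.8 mol/min.
Outlet amounts (n = n₀ + ν ξ):
  C: 836 − 2(156.8) = 522.5
  A: 0 + 1(156.8) = 156.8
  B: 0 + 1(156.8) = 156.8
  D: 1980 (inert)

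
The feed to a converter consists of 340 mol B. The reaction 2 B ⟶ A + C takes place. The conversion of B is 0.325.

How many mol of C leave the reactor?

55.2 mol

B reacted = 0.325 × 340 = 110.5 mol; ν_B = −2, so ξ = 110.5/2 = 55.25 mol.
Outlet amounts (n = n₀ + ν ξ):
  B: 340 − 2(55.25) = 229.5
  A: 0 + 1(55.25) = 55.25
  C: 0 + 1(55.25) = 55.25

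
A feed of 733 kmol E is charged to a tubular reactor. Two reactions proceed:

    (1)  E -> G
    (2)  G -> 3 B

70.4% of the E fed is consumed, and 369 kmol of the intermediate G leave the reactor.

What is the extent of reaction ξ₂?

ξ₂ = 147 kmol

Conversion of E: E consumed = 1ξ₁ = 0.704 × 733 → ξ₁ = 516 kmol.
G balance: n_G = 0 + 1ξ₁ − 1ξ₂ = 369 → ξ₂ = (1·516 − 369)/1 = 147 kmol.
Outlet amounts (n = n₀ + Σ ν·ξ):
  E: 733 − 1(516) = 217
  G: 0 + 1(516) − 1(147) = 369
  B: 0 + 3(147) = 441.1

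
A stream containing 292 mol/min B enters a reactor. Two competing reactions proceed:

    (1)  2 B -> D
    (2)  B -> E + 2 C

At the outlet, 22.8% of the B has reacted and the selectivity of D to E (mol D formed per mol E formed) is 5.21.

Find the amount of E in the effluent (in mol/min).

5.83 mol/min

Conversion of B: B consumed = 0.228 × 292 = 66.58 mol/min = 2ξ₁ + 1ξ₂.
Selectivity: 1ξ₁ / (1ξ₂) = 5.21 → ξ₁ = 5.21 ξ₂.
Substitute: (2·5.21 + 1) ξ₂ = 66.58 → ξ₂ = 5.83 mol/min, ξ₁ = 30.37 mol/min.
Outlet amounts (n = n₀ + Σ ν·ξ):
  B: 292 − 2(30.37) − 1(5.83) = 225.4
  D: 0 + 1(30.37) = 30.37
  E: 0 + 1(5.83) = 5.83
  C: 0 + 2(5.83) = 11.66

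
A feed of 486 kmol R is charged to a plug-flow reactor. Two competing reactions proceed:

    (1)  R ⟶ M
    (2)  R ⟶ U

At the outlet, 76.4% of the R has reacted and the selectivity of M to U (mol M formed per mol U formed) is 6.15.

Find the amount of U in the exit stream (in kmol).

51.9 kmol

Conversion of R: R consumed = 0.764 × 486 = 371.3 kmol = 1ξ₁ + 1ξ₂.
Selectivity: 1ξ₁ / (1ξ₂) = 6.15 → ξ₁ = 6.15 ξ₂.
Substitute: (1·6.15 + 1) ξ₂ = 371.3 → ξ₂ = 51.93 kmol, ξ₁ = 319.4 kmol.
Outlet amounts (n = n₀ + Σ ν·ξ):
  R: 486 − 1(319.4) − 1(51.93) = 114.7
  M: 0 + 1(319.4) = 319.4
  U: 0 + 1(51.93) = 51.93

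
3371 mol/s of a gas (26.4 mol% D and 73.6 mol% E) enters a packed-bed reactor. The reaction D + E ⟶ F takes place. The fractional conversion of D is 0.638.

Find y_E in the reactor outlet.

0.683

D reacted = 0.638 × 889.9 = 567.8 mol/s; ν_D = −1, so ξ = 567.8/1 = 567.8 mol/s.
Outlet amounts (n = n₀ + ν ξ):
  D: 889.9 − 1(567.8) = 322.2
  E: 2481 − 1(567.8) = 1913
  F: 0 + 1(567.8) = 567.8
Total out = 2803 mol/s; y_E = 1913 / 2803 = 0.6825.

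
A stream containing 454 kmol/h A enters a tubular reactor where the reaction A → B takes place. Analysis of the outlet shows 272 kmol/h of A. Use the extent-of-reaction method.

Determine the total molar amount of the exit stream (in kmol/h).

For A: n = n₀ − 1ξ → 272 = 454 − 1ξ, giving ξ = 182 kmol/h.
Outlet amounts (n = n₀ + ν ξ):
  A: 454 − 1(182) = 272
  B: 0 + 1(182) = 182
Total out = 272 + 182 = 454 kmol/h.

454 kmol/h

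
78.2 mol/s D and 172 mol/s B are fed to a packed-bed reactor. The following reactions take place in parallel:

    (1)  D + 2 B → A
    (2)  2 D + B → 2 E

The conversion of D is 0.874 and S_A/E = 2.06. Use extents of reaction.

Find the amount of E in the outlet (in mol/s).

22.3 mol/s

Conversion of D: D consumed = 0.874 × 78.2 = 68.35 mol/s = 1ξ₁ + 2ξ₂.
Selectivity: 1ξ₁ / (2ξ₂) = 2.06 → ξ₁ = 4.12 ξ₂.
Substitute: (1·4.12 + 2) ξ₂ = 68.35 → ξ₂ = 11.17 mol/s, ξ₁ = 46.01 mol/s.
Outlet amounts (n = n₀ + Σ ν·ξ):
  D: 78.2 − 1(46.01) − 2(11.17) = 9.853
  B: 172 − 2(46.01) − 1(11.17) = 68.81
  A: 0 + 1(46.01) = 46.01
  E: 0 + 2(11.17) = 22.34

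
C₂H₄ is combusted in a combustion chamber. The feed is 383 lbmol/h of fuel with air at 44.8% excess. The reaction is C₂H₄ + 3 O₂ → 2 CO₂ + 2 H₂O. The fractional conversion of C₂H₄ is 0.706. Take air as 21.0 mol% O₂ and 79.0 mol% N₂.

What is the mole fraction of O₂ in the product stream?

0.103

Stoichiometric O₂ = 3 × 383 = 1149 lbmol/h; O₂ fed = 1149 × 1.448 = 1664 lbmol/h.
N₂ fed = 1664 × 79/21 = 6259 lbmol/h.
Fuel reacted = 0.706 × 383 → ξ = 270.4 lbmol/h.
Outlet (n = n₀ + ν ξ):
  C₂H₄: 383 − 1(270.4) = 112.6
  O₂: 1664 − 3(270.4) = 852.6
  N₂: 6259 (inert)
  CO₂: 0 + 2(270.4) = 540.8
  H₂O: 0 + 2(270.4) = 540.8
Total out = 8306 lbmol/h; y_O₂ = 852.6 / 8306 = 0.1026.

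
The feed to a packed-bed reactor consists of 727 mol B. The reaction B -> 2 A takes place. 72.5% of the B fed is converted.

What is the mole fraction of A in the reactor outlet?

B reacted = 0.725 × 727 = 527.1 mol; ν_B = −1, so ξ = 527.1/1 = 527.1 mol.
Outlet amounts (n = n₀ + ν ξ):
  B: 727 − 1(527.1) = 199.9
  A: 0 + 2(527.1) = 1054
Total out = 1254 mol; y_A = 1054 / 1254 = 0.8406.

0.841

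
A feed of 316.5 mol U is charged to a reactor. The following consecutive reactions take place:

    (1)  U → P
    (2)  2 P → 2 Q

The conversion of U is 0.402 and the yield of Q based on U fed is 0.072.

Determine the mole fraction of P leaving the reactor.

0.33

Conversion of U: U consumed = 1ξ₁ = 0.402 × 316.5 → ξ₁ = 127.2 mol.
Yield of Q: 2ξ₂ / 316.5 = 0.072 → ξ₂ = 11.39 mol.
Outlet amounts (n = n₀ + Σ ν·ξ):
  U: 316.5 − 1(127.2) = 189.3
  P: 0 + 1(127.2) − 2(11.39) = 104.4
  Q: 0 + 2(11.39) = 22.79
Total out = 316.5 mol; y_P = 104.4 / 316.5 = 0.33.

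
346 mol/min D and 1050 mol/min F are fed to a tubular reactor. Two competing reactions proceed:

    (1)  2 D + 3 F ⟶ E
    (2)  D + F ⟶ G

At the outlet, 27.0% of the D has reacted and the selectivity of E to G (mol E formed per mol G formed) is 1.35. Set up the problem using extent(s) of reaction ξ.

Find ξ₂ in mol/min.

ξ₂ = 25.2 mol/min

Conversion of D: D consumed = 0.27 × 346 = 93.42 mol/min = 2ξ₁ + 1ξ₂.
Selectivity: 1ξ₁ / (1ξ₂) = 1.35 → ξ₁ = 1.35 ξ₂.
Substitute: (2·1.35 + 1) ξ₂ = 93.42 → ξ₂ = 25.25 mol/min, ξ₁ = 34.09 mol/min.
Outlet amounts (n = n₀ + Σ ν·ξ):
  D: 346 − 2(34.09) − 1(25.25) = 252.6
  F: 1050 − 3(34.09) − 1(25.25) = 922.5
  E: 0 + 1(34.09) = 34.09
  G: 0 + 1(25.25) = 25.25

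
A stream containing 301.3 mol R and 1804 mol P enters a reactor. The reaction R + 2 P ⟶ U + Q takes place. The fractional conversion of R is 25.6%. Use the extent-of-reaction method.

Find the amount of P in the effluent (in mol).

R reacted = 0.256 × 301.3 = 77.13 mol; ν_R = −1, so ξ = 77.13/1 = 77.13 mol.
Outlet amounts (n = n₀ + ν ξ):
  R: 301.3 − 1(77.13) = 224.2
  P: 1804 − 2(77.13) = 1650
  U: 0 + 1(77.13) = 77.13
  Q: 0 + 1(77.13) = 77.13

1650 mol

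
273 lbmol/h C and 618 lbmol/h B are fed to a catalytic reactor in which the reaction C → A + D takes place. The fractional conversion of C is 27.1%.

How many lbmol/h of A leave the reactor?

74 lbmol/h

C reacted = 0.271 × 273 = 73.98 lbmol/h; ν_C = −1, so ξ = 73.98/1 = 73.98 lbmol/h.
Outlet amounts (n = n₀ + ν ξ):
  C: 273 − 1(73.98) = 199
  A: 0 + 1(73.98) = 73.98
  D: 0 + 1(73.98) = 73.98
  B: 618 (inert)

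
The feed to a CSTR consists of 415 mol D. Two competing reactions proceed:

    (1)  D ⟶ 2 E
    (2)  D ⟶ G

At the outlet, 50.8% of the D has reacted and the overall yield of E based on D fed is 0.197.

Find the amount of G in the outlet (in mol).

Yield of E: 2ξ₁ / 415 = 0.197 → ξ₁ = 40.88 mol.
Conversion of D: 1ξ₁ + 1ξ₂ = 0.508 × 415 = 210.8 → ξ₂ = 169.9 mol.
Outlet amounts (n = n₀ + Σ ν·ξ):
  D: 415 − 1(40.88) − 1(169.9) = 204.2
  E: 0 + 2(40.88) = 81.76
  G: 0 + 1(169.9) = 169.9

170 mol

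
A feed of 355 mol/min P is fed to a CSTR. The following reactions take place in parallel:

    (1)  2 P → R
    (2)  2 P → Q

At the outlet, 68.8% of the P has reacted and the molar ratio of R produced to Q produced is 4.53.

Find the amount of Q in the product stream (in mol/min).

22.1 mol/min

Conversion of P: P consumed = 0.688 × 355 = 244.2 mol/min = 2ξ₁ + 2ξ₂.
Selectivity: 1ξ₁ / (1ξ₂) = 4.53 → ξ₁ = 4.53 ξ₂.
Substitute: (2·4.53 + 2) ξ₂ = 244.2 → ξ₂ = 22.08 mol/min, ξ₁ = 100 mol/min.
Outlet amounts (n = n₀ + Σ ν·ξ):
  P: 355 − 2(100) − 2(22.08) = 110.8
  R: 0 + 1(100) = 100
  Q: 0 + 1(22.08) = 22.08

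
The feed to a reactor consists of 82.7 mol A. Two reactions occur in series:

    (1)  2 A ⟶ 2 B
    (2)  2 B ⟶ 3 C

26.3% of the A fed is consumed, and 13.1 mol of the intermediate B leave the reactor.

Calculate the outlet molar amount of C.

13 mol

Conversion of A: A consumed = 2ξ₁ = 0.263 × 82.7 → ξ₁ = 10.88 mol.
B balance: n_B = 0 + 2ξ₁ − 2ξ₂ = 13.1 → ξ₂ = (2·10.88 − 13.1)/2 = 4.325 mol.
Outlet amounts (n = n₀ + Σ ν·ξ):
  A: 82.7 − 2(10.88) = 60.95
  B: 0 + 2(10.88) − 2(4.325) = 13.1
  C: 0 + 3(4.325) = 12.98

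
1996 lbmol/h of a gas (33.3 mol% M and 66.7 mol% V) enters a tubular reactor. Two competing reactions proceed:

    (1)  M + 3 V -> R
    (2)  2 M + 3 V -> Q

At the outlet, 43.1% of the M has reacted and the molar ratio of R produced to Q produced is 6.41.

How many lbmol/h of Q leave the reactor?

34.1 lbmol/h

Conversion of M: M consumed = 0.431 × 664.7 = 286.5 lbmol/h = 1ξ₁ + 2ξ₂.
Selectivity: 1ξ₁ / (1ξ₂) = 6.41 → ξ₁ = 6.41 ξ₂.
Substitute: (1·6.41 + 2) ξ₂ = 286.5 → ξ₂ = 34.06 lbmol/h, ξ₁ = 218.3 lbmol/h.
Outlet amounts (n = n₀ + Σ ν·ξ):
  M: 664.7 − 1(218.3) − 2(34.06) = 378.2
  V: 1331 − 3(218.3) − 3(34.06) = 574.1
  R: 0 + 1(218.3) = 218.3
  Q: 0 + 1(34.06) = 34.06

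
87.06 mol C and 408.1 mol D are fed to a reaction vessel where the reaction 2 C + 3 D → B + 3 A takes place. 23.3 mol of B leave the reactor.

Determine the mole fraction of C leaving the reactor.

0.0857

For B: n = n₀ + 1ξ → 23.3 = 0 + 1ξ, giving ξ = 23.3 mol.
Outlet amounts (n = n₀ + ν ξ):
  C: 87.06 − 2(23.3) = 40.46
  D: 408.1 − 3(23.3) = 338.2
  B: 0 + 1(23.3) = 23.3
  A: 0 + 3(23.3) = 69.9
Total out = 471.9 mol; y_C = 40.46 / 471.9 = 0.08575.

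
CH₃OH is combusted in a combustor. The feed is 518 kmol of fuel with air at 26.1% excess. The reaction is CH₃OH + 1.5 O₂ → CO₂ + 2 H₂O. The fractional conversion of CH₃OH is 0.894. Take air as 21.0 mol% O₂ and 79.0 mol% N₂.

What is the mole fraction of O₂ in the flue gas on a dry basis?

0.0635

Stoichiometric O₂ = 1.5 × 518 = 777 kmol; O₂ fed = 777 × 1.261 = 979.8 kmol.
N₂ fed = 979.8 × 79/21 = 3686 kmol.
Fuel reacted = 0.894 × 518 → ξ = 463.1 kmol.
Outlet (n = n₀ + ν ξ):
  CH₃OH: 518 − 1(463.1) = 54.91
  O₂: 979.8 − 1.5(463.1) = 285.2
  N₂: 3686 (inert)
  CO₂: 0 + 1(463.1) = 463.1
  H₂O: 0 + 2(463.1) = 926.2
Dry total = 4489 kmol; y_O₂ (dry) = 285.2 / 4489 = 0.06352.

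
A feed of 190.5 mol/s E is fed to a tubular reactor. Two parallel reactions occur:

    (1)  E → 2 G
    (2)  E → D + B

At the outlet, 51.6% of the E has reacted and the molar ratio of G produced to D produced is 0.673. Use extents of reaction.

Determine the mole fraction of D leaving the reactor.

Conversion of E: E consumed = 0.516 × 190.5 = 98.3 mol/s = 1ξ₁ + 1ξ₂.
Selectivity: 2ξ₁ / (1ξ₂) = 0.673 → ξ₁ = 0.3365 ξ₂.
Substitute: (1·0.3365 + 1) ξ₂ = 98.3 → ξ₂ = 73.55 mol/s, ξ₁ = 24.75 mol/s.
Outlet amounts (n = n₀ + Σ ν·ξ):
  E: 190.5 − 1(24.75) − 1(73.55) = 92.2
  G: 0 + 2(24.75) = 49.5
  D: 0 + 1(73.55) = 73.55
  B: 0 + 1(73.55) = 73.55
Total out = 288.8 mol/s; y_D = 73.55 / 288.8 = 0.2547.

0.255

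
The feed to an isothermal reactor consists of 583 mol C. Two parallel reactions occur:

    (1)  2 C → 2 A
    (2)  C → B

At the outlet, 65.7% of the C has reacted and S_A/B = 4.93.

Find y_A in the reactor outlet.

Conversion of C: C consumed = 0.657 × 583 = 383 mol = 2ξ₁ + 1ξ₂.
Selectivity: 2ξ₁ / (1ξ₂) = 4.93 → ξ₁ = 2.465 ξ₂.
Substitute: (2·2.465 + 1) ξ₂ = 383 → ξ₂ = 64.59 mol, ξ₁ = 159.2 mol.
Outlet amounts (n = n₀ + Σ ν·ξ):
  C: 583 − 2(159.2) − 1(64.59) = 200
  A: 0 + 2(159.2) = 318.4
  B: 0 + 1(64.59) = 64.59
Total out = 583 mol; y_A = 318.4 / 583 = 0.5462.

0.546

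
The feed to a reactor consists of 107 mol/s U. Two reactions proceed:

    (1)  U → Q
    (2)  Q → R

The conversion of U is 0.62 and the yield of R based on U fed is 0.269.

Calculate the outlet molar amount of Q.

Conversion of U: U consumed = 1ξ₁ = 0.62 × 107 → ξ₁ = 66.34 mol/s.
Yield of R: 1ξ₂ / 107 = 0.269 → ξ₂ = 28.78 mol/s.
Outlet amounts (n = n₀ + Σ ν·ξ):
  U: 107 − 1(66.34) = 40.66
  Q: 0 + 1(66.34) − 1(28.78) = 37.56
  R: 0 + 1(28.78) = 28.78

37.6 mol/s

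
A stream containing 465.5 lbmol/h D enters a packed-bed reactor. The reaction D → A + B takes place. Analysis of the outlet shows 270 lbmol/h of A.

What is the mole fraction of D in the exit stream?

For A: n = n₀ + 1ξ → 270 = 0 + 1ξ, giving ξ = 270 lbmol/h.
Outlet amounts (n = n₀ + ν ξ):
  D: 465.5 − 1(270) = 195.5
  A: 0 + 1(270) = 270
  B: 0 + 1(270) = 270
Total out = 735.5 lbmol/h; y_D = 195.5 / 735.5 = 0.2658.

0.266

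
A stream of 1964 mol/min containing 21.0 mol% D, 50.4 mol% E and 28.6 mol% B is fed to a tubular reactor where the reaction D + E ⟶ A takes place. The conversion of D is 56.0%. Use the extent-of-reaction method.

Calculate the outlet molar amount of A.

D reacted = 0.56 × 412.4 = 231 mol/min; ν_D = −1, so ξ = 231/1 = 231 mol/min.
Outlet amounts (n = n₀ + ν ξ):
  D: 412.4 − 1(231) = 181.5
  E: 989.9 − 1(231) = 758.9
  A: 0 + 1(231) = 231
  B: 561.7 (inert)

231 mol/min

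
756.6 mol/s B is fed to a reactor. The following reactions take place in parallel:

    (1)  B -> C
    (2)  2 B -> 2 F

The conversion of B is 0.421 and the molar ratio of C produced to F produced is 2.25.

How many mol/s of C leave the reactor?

221 mol/s

Conversion of B: B consumed = 0.421 × 756.6 = 318.5 mol/s = 1ξ₁ + 2ξ₂.
Selectivity: 1ξ₁ / (2ξ₂) = 2.25 → ξ₁ = 4.5 ξ₂.
Substitute: (1·4.5 + 2) ξ₂ = 318.5 → ξ₂ = 49 mol/s, ξ₁ = 220.5 mol/s.
Outlet amounts (n = n₀ + Σ ν·ξ):
  B: 756.6 − 1(220.5) − 2(49) = 438.1
  C: 0 + 1(220.5) = 220.5
  F: 0 + 2(49) = 98.01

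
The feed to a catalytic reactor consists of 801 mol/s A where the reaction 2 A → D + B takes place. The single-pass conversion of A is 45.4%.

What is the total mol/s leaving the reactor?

801 mol/s

A reacted = 0.454 × 801 = 363.7 mol/s; ν_A = −2, so ξ = 363.7/2 = 181.8 mol/s.
Outlet amounts (n = n₀ + ν ξ):
  A: 801 − 2(181.8) = 437.3
  D: 0 + 1(181.8) = 181.8
  B: 0 + 1(181.8) = 181.8
Total out = 437.3 + 181.8 + 181.8 = 801 mol/s.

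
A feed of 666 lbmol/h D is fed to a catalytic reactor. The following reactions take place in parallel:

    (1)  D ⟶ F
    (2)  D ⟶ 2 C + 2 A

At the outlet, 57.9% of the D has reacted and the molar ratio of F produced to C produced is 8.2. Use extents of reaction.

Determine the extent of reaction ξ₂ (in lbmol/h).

Conversion of D: D consumed = 0.579 × 666 = 385.6 lbmol/h = 1ξ₁ + 1ξ₂.
Selectivity: 1ξ₁ / (2ξ₂) = 8.2 → ξ₁ = 16.4 ξ₂.
Substitute: (1·16.4 + 1) ξ₂ = 385.6 → ξ₂ = 22.16 lbmol/h, ξ₁ = 363.5 lbmol/h.
Outlet amounts (n = n₀ + Σ ν·ξ):
  D: 666 − 1(363.5) − 1(22.16) = 280.4
  F: 0 + 1(363.5) = 363.5
  C: 0 + 2(22.16) = 44.32
  A: 0 + 2(22.16) = 44.32

ξ₂ = 22.2 lbmol/h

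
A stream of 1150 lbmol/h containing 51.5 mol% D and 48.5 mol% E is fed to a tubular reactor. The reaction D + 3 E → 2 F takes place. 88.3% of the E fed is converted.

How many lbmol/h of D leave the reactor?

428 lbmol/h

E reacted = 0.883 × 557.8 = 492.5 lbmol/h; ν_E = −3, so ξ = 492.5/3 = 164.2 lbmol/h.
Outlet amounts (n = n₀ + ν ξ):
  D: 592.2 − 1(164.2) = 428.1
  E: 557.8 − 3(164.2) = 65.26
  F: 0 + 2(164.2) = 328.3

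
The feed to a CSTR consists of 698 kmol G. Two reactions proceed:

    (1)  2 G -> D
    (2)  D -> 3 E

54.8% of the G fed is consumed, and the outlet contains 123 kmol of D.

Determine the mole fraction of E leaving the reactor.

Conversion of G: G consumed = 2ξ₁ = 0.548 × 698 → ξ₁ = 191.3 kmol.
D balance: n_D = 0 + 1ξ₁ − 1ξ₂ = 123 → ξ₂ = (1·191.3 − 123)/1 = 68.25 kmol.
Outlet amounts (n = n₀ + Σ ν·ξ):
  G: 698 − 2(191.3) = 315.5
  D: 0 + 1(191.3) − 1(68.25) = 123
  E: 0 + 3(68.25) = 204.8
Total out = 643.3 kmol; y_E = 204.8 / 643.3 = 0.3183.

0.318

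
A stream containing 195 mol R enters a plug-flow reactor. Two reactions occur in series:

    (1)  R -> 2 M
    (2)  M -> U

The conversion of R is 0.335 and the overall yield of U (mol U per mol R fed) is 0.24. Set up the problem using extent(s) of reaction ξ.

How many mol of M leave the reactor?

83.9 mol

Conversion of R: R consumed = 1ξ₁ = 0.335 × 195 → ξ₁ = 65.33 mol.
Yield of U: 1ξ₂ / 195 = 0.24 → ξ₂ = 46.8 mol.
Outlet amounts (n = n₀ + Σ ν·ξ):
  R: 195 − 1(65.33) = 129.7
  M: 0 + 2(65.33) − 1(46.8) = 83.85
  U: 0 + 1(46.8) = 46.8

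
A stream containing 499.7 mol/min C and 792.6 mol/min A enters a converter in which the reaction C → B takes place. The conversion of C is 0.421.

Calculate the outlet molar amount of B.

C reacted = 0.421 × 499.7 = 210.4 mol/min; ν_C = −1, so ξ = 210.4/1 = 210.4 mol/min.
Outlet amounts (n = n₀ + ν ξ):
  C: 499.7 − 1(210.4) = 289.3
  B: 0 + 1(210.4) = 210.4
  A: 792.6 (inert)

210 mol/min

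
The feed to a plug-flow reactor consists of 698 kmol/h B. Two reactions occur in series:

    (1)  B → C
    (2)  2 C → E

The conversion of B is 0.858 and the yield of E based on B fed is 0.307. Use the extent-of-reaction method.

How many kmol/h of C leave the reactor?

170 kmol/h

Conversion of B: B consumed = 1ξ₁ = 0.858 × 698 → ξ₁ = 598.9 kmol/h.
Yield of E: 1ξ₂ / 698 = 0.307 → ξ₂ = 214.3 kmol/h.
Outlet amounts (n = n₀ + Σ ν·ξ):
  B: 698 − 1(598.9) = 99.12
  C: 0 + 1(598.9) − 2(214.3) = 170.3
  E: 0 + 1(214.3) = 214.3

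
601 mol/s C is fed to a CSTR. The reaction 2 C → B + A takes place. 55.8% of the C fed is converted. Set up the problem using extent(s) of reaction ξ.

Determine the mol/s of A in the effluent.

168 mol/s

C reacted = 0.558 × 601 = 335.4 mol/s; ν_C = −2, so ξ = 335.4/2 = 167.7 mol/s.
Outlet amounts (n = n₀ + ν ξ):
  C: 601 − 2(167.7) = 265.6
  B: 0 + 1(167.7) = 167.7
  A: 0 + 1(167.7) = 167.7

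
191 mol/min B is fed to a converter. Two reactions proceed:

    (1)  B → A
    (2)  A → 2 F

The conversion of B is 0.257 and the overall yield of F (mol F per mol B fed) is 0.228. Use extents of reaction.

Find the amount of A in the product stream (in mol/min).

27.3 mol/min

Conversion of B: B consumed = 1ξ₁ = 0.257 × 191 → ξ₁ = 49.09 mol/min.
Yield of F: 2ξ₂ / 191 = 0.228 → ξ₂ = 21.77 mol/min.
Outlet amounts (n = n₀ + Σ ν·ξ):
  B: 191 − 1(49.09) = 141.9
  A: 0 + 1(49.09) − 1(21.77) = 27.31
  F: 0 + 2(21.77) = 43.55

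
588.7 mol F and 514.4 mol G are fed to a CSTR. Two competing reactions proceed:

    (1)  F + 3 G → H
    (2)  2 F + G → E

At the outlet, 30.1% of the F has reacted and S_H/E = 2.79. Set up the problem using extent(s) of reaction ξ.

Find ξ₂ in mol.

Conversion of F: F consumed = 0.301 × 588.7 = 177.2 mol = 1ξ₁ + 2ξ₂.
Selectivity: 1ξ₁ / (1ξ₂) = 2.79 → ξ₁ = 2.79 ξ₂.
Substitute: (1·2.79 + 2) ξ₂ = 177.2 → ξ₂ = 36.99 mol, ξ₁ = 103.2 mol.
Outlet amounts (n = n₀ + Σ ν·ξ):
  F: 588.7 − 1(103.2) − 2(36.99) = 411.5
  G: 514.4 − 3(103.2) − 1(36.99) = 167.8
  H: 0 + 1(103.2) = 103.2
  E: 0 + 1(36.99) = 36.99

ξ₂ = 37 mol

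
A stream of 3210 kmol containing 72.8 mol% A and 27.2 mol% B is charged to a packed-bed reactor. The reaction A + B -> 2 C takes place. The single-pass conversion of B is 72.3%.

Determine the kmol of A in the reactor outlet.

1710 kmol

B reacted = 0.723 × 873.1 = 631.3 kmol; ν_B = −1, so ξ = 631.3/1 = 631.3 kmol.
Outlet amounts (n = n₀ + ν ξ):
  A: 2337 − 1(631.3) = 1706
  B: 873.1 − 1(631.3) = 241.9
  C: 0 + 2(631.3) = 1263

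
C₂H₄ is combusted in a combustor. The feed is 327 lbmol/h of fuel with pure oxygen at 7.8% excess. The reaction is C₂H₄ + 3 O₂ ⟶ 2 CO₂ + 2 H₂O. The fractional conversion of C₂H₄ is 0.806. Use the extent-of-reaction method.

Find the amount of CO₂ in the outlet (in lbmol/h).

Stoichiometric O₂ = 3 × 327 = 981 lbmol/h; O₂ fed = 981 × 1.078 = 1058 lbmol/h.
Fuel reacted = 0.806 × 327 → ξ = 263.6 lbmol/h.
Outlet (n = n₀ + ν ξ):
  C₂H₄: 327 − 1(263.6) = 63.44
  O₂: 1058 − 3(263.6) = 266.8
  CO₂: 0 + 2(263.6) = 527.1
  H₂O: 0 + 2(263.6) = 527.1

527 lbmol/h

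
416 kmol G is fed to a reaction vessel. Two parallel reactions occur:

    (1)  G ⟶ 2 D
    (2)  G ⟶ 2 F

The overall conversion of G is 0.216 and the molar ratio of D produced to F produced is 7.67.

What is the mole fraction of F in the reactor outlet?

Conversion of G: G consumed = 0.216 × 416 = 89.86 kmol = 1ξ₁ + 1ξ₂.
Selectivity: 2ξ₁ / (2ξ₂) = 7.67 → ξ₁ = 7.67 ξ₂.
Substitute: (1·7.67 + 1) ξ₂ = 89.86 → ξ₂ = 10.36 kmol, ξ₁ = 79.49 kmol.
Outlet amounts (n = n₀ + Σ ν·ξ):
  G: 416 − 1(79.49) − 1(10.36) = 326.1
  D: 0 + 2(79.49) = 159
  F: 0 + 2(10.36) = 20.73
Total out = 505.9 kmol; y_F = 20.73 / 505.9 = 0.04098.

0.041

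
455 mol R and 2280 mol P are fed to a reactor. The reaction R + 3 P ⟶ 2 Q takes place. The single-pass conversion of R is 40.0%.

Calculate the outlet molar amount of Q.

364 mol

R reacted = 0.4 × 455 = 182 mol; ν_R = −1, so ξ = 182/1 = 182 mol.
Outlet amounts (n = n₀ + ν ξ):
  R: 455 − 1(182) = 273
  P: 2280 − 3(182) = 1734
  Q: 0 + 2(182) = 364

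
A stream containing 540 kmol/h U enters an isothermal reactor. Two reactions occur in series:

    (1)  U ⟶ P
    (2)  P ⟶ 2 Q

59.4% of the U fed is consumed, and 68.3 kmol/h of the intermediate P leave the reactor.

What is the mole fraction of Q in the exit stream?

0.637

Conversion of U: U consumed = 1ξ₁ = 0.594 × 540 → ξ₁ = 320.8 kmol/h.
P balance: n_P = 0 + 1ξ₁ − 1ξ₂ = 68.3 → ξ₂ = (1·320.8 − 68.3)/1 = 252.5 kmol/h.
Outlet amounts (n = n₀ + Σ ν·ξ):
  U: 540 − 1(320.8) = 219.2
  P: 0 + 1(320.8) − 1(252.5) = 68.3
  Q: 0 + 2(252.5) = 504.9
Total out = 792.5 kmol/h; y_Q = 504.9 / 792.5 = 0.6372.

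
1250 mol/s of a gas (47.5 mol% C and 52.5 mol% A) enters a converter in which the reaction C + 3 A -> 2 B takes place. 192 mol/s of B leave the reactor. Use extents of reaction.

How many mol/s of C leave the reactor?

498 mol/s

For B: n = n₀ + 2ξ → 192 = 0 + 2ξ, giving ξ = 96 mol/s.
Outlet amounts (n = n₀ + ν ξ):
  C: 593.8 − 1(96) = 497.8
  A: 656.2 − 3(96) = 368.2
  B: 0 + 2(96) = 192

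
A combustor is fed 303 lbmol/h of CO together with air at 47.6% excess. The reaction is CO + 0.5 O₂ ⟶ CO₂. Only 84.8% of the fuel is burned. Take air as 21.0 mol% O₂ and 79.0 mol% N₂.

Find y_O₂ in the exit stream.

0.0768

Stoichiometric O₂ = 0.5 × 303 = 151.5 lbmol/h; O₂ fed = 151.5 × 1.476 = 223.6 lbmol/h.
N₂ fed = 223.6 × 79/21 = 841.2 lbmol/h.
Fuel reacted = 0.848 × 303 → ξ = 256.9 lbmol/h.
Outlet (n = n₀ + ν ξ):
  CO: 303 − 1(256.9) = 46.06
  O₂: 223.6 − 0.5(256.9) = 95.14
  N₂: 841.2 (inert)
  CO₂: 0 + 1(256.9) = 256.9
Total out = 1239 lbmol/h; y_O₂ = 95.14 / 1239 = 0.07677.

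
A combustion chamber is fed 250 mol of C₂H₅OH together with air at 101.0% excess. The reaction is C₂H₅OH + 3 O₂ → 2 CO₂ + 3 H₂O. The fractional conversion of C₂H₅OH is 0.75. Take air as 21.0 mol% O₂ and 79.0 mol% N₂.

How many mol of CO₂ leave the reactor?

Stoichiometric O₂ = 3 × 250 = 750 mol; O₂ fed = 750 × 2.010 = 1507 mol.
N₂ fed = 1507 × 79/21 = 5671 mol.
Fuel reacted = 0.75 × 250 → ξ = 187.5 mol.
Outlet (n = n₀ + ν ξ):
  C₂H₅OH: 250 − 1(187.5) = 62.5
  O₂: 1507 − 3(187.5) = 945
  N₂: 5671 (inert)
  CO₂: 0 + 2(187.5) = 375
  H₂O: 0 + 3(187.5) = 562.5

375 mol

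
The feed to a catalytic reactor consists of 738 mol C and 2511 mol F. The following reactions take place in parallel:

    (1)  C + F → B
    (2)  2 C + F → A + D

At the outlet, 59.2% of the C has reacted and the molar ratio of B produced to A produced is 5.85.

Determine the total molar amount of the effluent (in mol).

Conversion of C: C consumed = 0.592 × 738 = 436.9 mol = 1ξ₁ + 2ξ₂.
Selectivity: 1ξ₁ / (1ξ₂) = 5.85 → ξ₁ = 5.85 ξ₂.
Substitute: (1·5.85 + 2) ξ₂ = 436.9 → ξ₂ = 55.66 mol, ξ₁ = 325.6 mol.
Outlet amounts (n = n₀ + Σ ν·ξ):
  C: 738 − 1(325.6) − 2(55.66) = 301.1
  F: 2511 − 1(325.6) − 1(55.66) = 2130
  B: 0 + 1(325.6) = 325.6
  A: 0 + 1(55.66) = 55.66
  D: 0 + 1(55.66) = 55.66
Total out = 301.1 + 2130 + 325.6 + 55.66 + 55.66 = 2868 mol.

2870 mol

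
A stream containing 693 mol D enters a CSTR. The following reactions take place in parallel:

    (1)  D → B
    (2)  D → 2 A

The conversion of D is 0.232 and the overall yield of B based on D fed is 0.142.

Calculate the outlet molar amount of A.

125 mol

Yield of B: 1ξ₁ / 693 = 0.142 → ξ₁ = 98.41 mol.
Conversion of D: 1ξ₁ + 1ξ₂ = 0.232 × 693 = 160.8 → ξ₂ = 62.37 mol.
Outlet amounts (n = n₀ + Σ ν·ξ):
  D: 693 − 1(98.41) − 1(62.37) = 532.2
  B: 0 + 1(98.41) = 98.41
  A: 0 + 2(62.37) = 124.7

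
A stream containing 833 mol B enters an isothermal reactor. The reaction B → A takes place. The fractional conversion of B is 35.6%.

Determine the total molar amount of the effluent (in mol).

833 mol

B reacted = 0.356 × 833 = 296.5 mol; ν_B = −1, so ξ = 296.5/1 = 296.5 mol.
Outlet amounts (n = n₀ + ν ξ):
  B: 833 − 1(296.5) = 536.5
  A: 0 + 1(296.5) = 296.5
Total out = 536.5 + 296.5 = 833 mol.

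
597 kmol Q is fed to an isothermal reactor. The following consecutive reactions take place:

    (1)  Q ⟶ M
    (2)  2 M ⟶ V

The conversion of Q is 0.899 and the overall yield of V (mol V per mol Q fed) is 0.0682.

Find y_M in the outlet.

Conversion of Q: Q consumed = 1ξ₁ = 0.899 × 597 → ξ₁ = 536.7 kmol.
Yield of V: 1ξ₂ / 597 = 0.0682 → ξ₂ = 40.72 kmol.
Outlet amounts (n = n₀ + Σ ν·ξ):
  Q: 597 − 1(536.7) = 60.3
  M: 0 + 1(536.7) − 2(40.72) = 455.3
  V: 0 + 1(40.72) = 40.72
Total out = 556.3 kmol; y_M = 455.3 / 556.3 = 0.8184.

0.818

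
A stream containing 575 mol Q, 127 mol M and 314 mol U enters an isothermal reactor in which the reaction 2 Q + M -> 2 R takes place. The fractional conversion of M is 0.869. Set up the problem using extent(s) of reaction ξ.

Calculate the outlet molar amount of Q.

354 mol

M reacted = 0.869 × 127 = 110.4 mol; ν_M = −1, so ξ = 110.4/1 = 110.4 mol.
Outlet amounts (n = n₀ + ν ξ):
  Q: 575 − 2(110.4) = 354.3
  M: 127 − 1(110.4) = 16.64
  R: 0 + 2(110.4) = 220.7
  U: 314 (inert)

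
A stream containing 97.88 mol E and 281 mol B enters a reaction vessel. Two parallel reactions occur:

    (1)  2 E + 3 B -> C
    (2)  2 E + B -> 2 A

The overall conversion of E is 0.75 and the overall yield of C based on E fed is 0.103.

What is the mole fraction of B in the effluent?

Yield of C: 1ξ₁ / 97.88 = 0.103 → ξ₁ = 10.08 mol.
Conversion of E: 2ξ₁ + 2ξ₂ = 0.75 × 97.88 = 73.41 → ξ₂ = 26.62 mol.
Outlet amounts (n = n₀ + Σ ν·ξ):
  E: 97.88 − 2(10.08) − 2(26.62) = 24.47
  B: 281 − 3(10.08) − 1(26.62) = 224.1
  C: 0 + 1(10.08) = 10.08
  A: 0 + 2(26.62) = 53.25
Total out = 311.9 mol; y_B = 224.1 / 311.9 = 0.7185.

0.719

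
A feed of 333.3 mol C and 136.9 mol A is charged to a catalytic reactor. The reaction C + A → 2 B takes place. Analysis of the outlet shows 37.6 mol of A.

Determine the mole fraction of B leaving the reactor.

For A: n = n₀ − 1ξ → 37.6 = 136.9 − 1ξ, giving ξ = 99.3 mol.
Outlet amounts (n = n₀ + ν ξ):
  C: 333.3 − 1(99.3) = 234
  A: 136.9 − 1(99.3) = 37.6
  B: 0 + 2(99.3) = 198.6
Total out = 470.2 mol; y_B = 198.6 / 470.2 = 0.4224.

0.422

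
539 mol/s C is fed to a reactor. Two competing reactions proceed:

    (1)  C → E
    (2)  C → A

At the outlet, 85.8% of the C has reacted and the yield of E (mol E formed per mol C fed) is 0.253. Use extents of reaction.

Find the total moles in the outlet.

539 mol/s

Yield of E: 1ξ₁ / 539 = 0.253 → ξ₁ = 136.4 mol/s.
Conversion of C: 1ξ₁ + 1ξ₂ = 0.858 × 539 = 462.5 → ξ₂ = 326.1 mol/s.
Outlet amounts (n = n₀ + Σ ν·ξ):
  C: 539 − 1(136.4) − 1(326.1) = 76.54
  E: 0 + 1(136.4) = 136.4
  A: 0 + 1(326.1) = 326.1
Total out = 76.54 + 136.4 + 326.1 = 539 mol/s.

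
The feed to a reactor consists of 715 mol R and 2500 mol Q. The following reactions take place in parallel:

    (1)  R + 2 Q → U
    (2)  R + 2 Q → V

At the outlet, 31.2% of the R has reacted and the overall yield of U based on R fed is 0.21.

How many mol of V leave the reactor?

Yield of U: 1ξ₁ / 715 = 0.21 → ξ₁ = 150.2 mol.
Conversion of R: 1ξ₁ + 1ξ₂ = 0.312 × 715 = 223.1 → ξ₂ = 72.93 mol.
Outlet amounts (n = n₀ + Σ ν·ξ):
  R: 715 − 1(150.2) − 1(72.93) = 491.9
  Q: 2500 − 2(150.2) − 2(72.93) = 2054
  U: 0 + 1(150.2) = 150.2
  V: 0 + 1(72.93) = 72.93

72.9 mol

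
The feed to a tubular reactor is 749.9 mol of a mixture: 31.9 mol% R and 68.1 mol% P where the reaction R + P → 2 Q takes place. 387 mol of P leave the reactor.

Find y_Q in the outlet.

0.33

For P: n = n₀ − 1ξ → 387 = 510.7 − 1ξ, giving ξ = 123.7 mol.
Outlet amounts (n = n₀ + ν ξ):
  R: 239.2 − 1(123.7) = 115.5
  P: 510.7 − 1(123.7) = 387
  Q: 0 + 2(123.7) = 247.4
Total out = 749.9 mol; y_Q = 247.4 / 749.9 = 0.3299.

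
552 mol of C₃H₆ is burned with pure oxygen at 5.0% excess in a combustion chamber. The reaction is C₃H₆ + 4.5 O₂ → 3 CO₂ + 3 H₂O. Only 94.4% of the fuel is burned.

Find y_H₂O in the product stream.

Stoichiometric O₂ = 4.5 × 552 = 2484 mol; O₂ fed = 2484 × 1.050 = 2608 mol.
Fuel reacted = 0.944 × 552 → ξ = 521.1 mol.
Outlet (n = n₀ + ν ξ):
  C₃H₆: 552 − 1(521.1) = 30.91
  O₂: 2608 − 4.5(521.1) = 263.3
  CO₂: 0 + 3(521.1) = 1563
  H₂O: 0 + 3(521.1) = 1563
Total out = 3421 mol; y_H₂O = 1563 / 3421 = 0.457.

0.457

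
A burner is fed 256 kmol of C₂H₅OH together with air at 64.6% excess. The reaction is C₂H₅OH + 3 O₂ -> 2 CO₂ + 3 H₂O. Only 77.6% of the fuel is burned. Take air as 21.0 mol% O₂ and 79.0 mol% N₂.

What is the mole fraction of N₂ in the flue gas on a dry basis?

0.809

Stoichiometric O₂ = 3 × 256 = 768 kmol; O₂ fed = 768 × 1.646 = 1264 kmol.
N₂ fed = 1264 × 79/21 = 4756 kmol.
Fuel reacted = 0.776 × 256 → ξ = 198.7 kmol.
Outlet (n = n₀ + ν ξ):
  C₂H₅OH: 256 − 1(198.7) = 57.34
  O₂: 1264 − 3(198.7) = 668.2
  N₂: 4756 (inert)
  CO₂: 0 + 2(198.7) = 397.3
  H₂O: 0 + 3(198.7) = 596
Dry total = 5878 kmol; y_N₂ (dry) = 4756 / 5878 = 0.809.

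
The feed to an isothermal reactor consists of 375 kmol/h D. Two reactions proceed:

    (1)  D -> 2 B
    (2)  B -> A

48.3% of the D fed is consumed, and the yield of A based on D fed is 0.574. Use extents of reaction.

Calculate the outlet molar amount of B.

Conversion of D: D consumed = 1ξ₁ = 0.483 × 375 → ξ₁ = 181.1 kmol/h.
Yield of A: 1ξ₂ / 375 = 0.574 → ξ₂ = 215.2 kmol/h.
Outlet amounts (n = n₀ + Σ ν·ξ):
  D: 375 − 1(181.1) = 193.9
  B: 0 + 2(181.1) − 1(215.2) = 147
  A: 0 + 1(215.2) = 215.2

147 kmol/h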